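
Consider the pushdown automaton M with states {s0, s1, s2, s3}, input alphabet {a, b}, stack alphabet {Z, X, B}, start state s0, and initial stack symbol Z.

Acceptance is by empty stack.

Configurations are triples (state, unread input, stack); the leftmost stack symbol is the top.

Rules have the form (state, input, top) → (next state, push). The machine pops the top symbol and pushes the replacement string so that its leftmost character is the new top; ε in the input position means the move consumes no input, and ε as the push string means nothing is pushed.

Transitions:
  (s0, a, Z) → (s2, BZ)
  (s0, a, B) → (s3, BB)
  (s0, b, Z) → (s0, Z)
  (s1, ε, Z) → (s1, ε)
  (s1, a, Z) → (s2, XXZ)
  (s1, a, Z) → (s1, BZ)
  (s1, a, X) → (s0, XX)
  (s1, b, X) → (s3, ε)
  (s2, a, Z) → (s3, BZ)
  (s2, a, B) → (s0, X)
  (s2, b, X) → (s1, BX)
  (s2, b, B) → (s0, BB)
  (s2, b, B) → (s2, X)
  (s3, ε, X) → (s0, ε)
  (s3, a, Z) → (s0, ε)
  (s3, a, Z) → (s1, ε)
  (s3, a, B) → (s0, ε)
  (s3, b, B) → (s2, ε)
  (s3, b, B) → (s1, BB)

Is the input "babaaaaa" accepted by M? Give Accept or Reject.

Reject

No computation consumes all input and empties the stack.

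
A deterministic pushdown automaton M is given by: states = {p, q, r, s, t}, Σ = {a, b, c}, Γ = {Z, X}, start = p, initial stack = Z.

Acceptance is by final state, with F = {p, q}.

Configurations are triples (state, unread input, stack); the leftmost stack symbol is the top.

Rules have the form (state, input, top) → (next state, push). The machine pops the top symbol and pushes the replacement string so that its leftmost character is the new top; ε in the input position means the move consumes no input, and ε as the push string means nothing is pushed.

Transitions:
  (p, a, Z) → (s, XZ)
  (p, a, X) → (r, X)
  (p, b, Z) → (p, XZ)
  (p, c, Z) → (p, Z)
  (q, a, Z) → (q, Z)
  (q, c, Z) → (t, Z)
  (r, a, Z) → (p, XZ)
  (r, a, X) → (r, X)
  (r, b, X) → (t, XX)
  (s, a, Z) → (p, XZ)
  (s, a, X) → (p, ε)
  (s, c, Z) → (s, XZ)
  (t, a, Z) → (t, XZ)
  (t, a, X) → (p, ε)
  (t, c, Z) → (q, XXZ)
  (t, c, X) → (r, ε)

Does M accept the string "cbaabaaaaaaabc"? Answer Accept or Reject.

(p, cbaabaaaaaaabc, Z) ⊢ (p, baabaaaaaaabc, Z) ⊢ (p, aabaaaaaaabc, XZ) ⊢ (r, abaaaaaaabc, XZ) ⊢ (r, baaaaaaabc, XZ) ⊢ (t, aaaaaaabc, XXZ) ⊢ (p, aaaaaabc, XZ) ⊢ (r, aaaaabc, XZ) ⊢ (r, aaaabc, XZ) ⊢ (r, aaabc, XZ) ⊢ (r, aabc, XZ) ⊢ (r, abc, XZ) ⊢ (r, bc, XZ) ⊢ (t, c, XXZ) ⊢ (r, ε, XZ)
All input consumed; state r ∉ F and no further ε-move applies.

Reject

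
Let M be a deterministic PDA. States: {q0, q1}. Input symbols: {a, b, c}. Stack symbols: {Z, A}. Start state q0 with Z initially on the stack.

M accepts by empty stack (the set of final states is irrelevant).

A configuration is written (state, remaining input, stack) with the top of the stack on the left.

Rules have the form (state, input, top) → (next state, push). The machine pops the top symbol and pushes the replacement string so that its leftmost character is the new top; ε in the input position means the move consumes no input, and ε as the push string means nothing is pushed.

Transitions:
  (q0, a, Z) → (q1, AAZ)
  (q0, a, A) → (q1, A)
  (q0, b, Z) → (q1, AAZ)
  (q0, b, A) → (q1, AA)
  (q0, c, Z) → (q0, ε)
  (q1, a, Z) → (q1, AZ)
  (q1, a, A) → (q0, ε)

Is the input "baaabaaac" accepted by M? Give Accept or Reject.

(q0, baaabaaac, Z)
  read b, top Z: go to q1, push AAZ → (q1, aaabaaac, AAZ)
  read a, top A: go to q0, push ε → (q0, aabaaac, AZ)
  read a, top A: go to q1, push A → (q1, abaaac, AZ)
  read a, top A: go to q0, push ε → (q0, baaac, Z)
  read b, top Z: go to q1, push AAZ → (q1, aaac, AAZ)
  read a, top A: go to q0, push ε → (q0, aac, AZ)
  read a, top A: go to q1, push A → (q1, ac, AZ)
  read a, top A: go to q0, push ε → (q0, c, Z)
  read c, top Z: go to q0, push ε → (q0, ε, ε)
All input consumed and the stack is empty.

Accept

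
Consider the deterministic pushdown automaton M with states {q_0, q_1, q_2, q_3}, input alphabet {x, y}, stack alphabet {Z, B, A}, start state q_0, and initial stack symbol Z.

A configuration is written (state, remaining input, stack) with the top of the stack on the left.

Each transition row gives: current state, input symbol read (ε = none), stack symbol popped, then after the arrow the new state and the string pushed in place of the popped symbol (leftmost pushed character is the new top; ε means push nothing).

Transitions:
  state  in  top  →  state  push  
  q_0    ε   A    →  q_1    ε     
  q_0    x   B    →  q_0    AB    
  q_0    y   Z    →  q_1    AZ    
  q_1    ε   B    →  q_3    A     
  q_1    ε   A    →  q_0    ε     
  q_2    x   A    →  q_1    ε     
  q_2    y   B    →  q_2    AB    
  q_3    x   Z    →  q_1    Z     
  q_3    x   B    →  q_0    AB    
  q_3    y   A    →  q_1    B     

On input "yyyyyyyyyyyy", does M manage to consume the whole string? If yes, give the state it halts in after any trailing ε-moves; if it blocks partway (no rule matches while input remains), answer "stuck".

(q_0, yyyyyyyyyyyy, Z)
  read y, top Z: go to q_1, push AZ → (q_1, yyyyyyyyyyy, AZ)
  ε-move, top A: go to q_0, push ε → (q_0, yyyyyyyyyyy, Z)
  read y, top Z: go to q_1, push AZ → (q_1, yyyyyyyyyy, AZ)
  ε-move, top A: go to q_0, push ε → (q_0, yyyyyyyyyy, Z)
  read y, top Z: go to q_1, push AZ → (q_1, yyyyyyyyy, AZ)
  ε-move, top A: go to q_0, push ε → (q_0, yyyyyyyyy, Z)
  read y, top Z: go to q_1, push AZ → (q_1, yyyyyyyy, AZ)
  ε-move, top A: go to q_0, push ε → (q_0, yyyyyyyy, Z)
  read y, top Z: go to q_1, push AZ → (q_1, yyyyyyy, AZ)
  ε-move, top A: go to q_0, push ε → (q_0, yyyyyyy, Z)
  read y, top Z: go to q_1, push AZ → (q_1, yyyyyy, AZ)
  ε-move, top A: go to q_0, push ε → (q_0, yyyyyy, Z)
  read y, top Z: go to q_1, push AZ → (q_1, yyyyy, AZ)
  ε-move, top A: go to q_0, push ε → (q_0, yyyyy, Z)
  read y, top Z: go to q_1, push AZ → (q_1, yyyy, AZ)
  ε-move, top A: go to q_0, push ε → (q_0, yyyy, Z)
  read y, top Z: go to q_1, push AZ → (q_1, yyy, AZ)
  ε-move, top A: go to q_0, push ε → (q_0, yyy, Z)
  read y, top Z: go to q_1, push AZ → (q_1, yy, AZ)
  ε-move, top A: go to q_0, push ε → (q_0, yy, Z)
  read y, top Z: go to q_1, push AZ → (q_1, y, AZ)
  ε-move, top A: go to q_0, push ε → (q_0, y, Z)
  read y, top Z: go to q_1, push AZ → (q_1, ε, AZ)
  ε-move, top A: go to q_0, push ε → (q_0, ε, Z)
All input consumed; M is in state q_0.

q_0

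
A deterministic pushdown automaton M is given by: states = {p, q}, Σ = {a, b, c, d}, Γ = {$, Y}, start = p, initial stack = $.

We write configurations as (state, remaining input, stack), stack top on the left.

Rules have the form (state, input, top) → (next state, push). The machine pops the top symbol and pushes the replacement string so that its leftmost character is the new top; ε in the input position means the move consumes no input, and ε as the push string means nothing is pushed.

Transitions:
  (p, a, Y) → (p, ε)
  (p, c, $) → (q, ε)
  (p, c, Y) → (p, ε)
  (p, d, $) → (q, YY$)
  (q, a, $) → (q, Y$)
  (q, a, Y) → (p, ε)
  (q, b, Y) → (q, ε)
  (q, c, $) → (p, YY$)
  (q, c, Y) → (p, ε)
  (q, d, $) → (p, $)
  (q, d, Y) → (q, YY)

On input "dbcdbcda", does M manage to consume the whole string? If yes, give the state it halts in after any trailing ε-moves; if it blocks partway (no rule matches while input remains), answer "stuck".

p

(p, dbcdbcda, $)
  read d, top $: go to q, push YY$ → (q, bcdbcda, YY$)
  read b, top Y: go to q, push ε → (q, cdbcda, Y$)
  read c, top Y: go to p, push ε → (p, dbcda, $)
  read d, top $: go to q, push YY$ → (q, bcda, YY$)
  read b, top Y: go to q, push ε → (q, cda, Y$)
  read c, top Y: go to p, push ε → (p, da, $)
  read d, top $: go to q, push YY$ → (q, a, YY$)
  read a, top Y: go to p, push ε → (p, ε, Y$)
All input consumed; M is in state p.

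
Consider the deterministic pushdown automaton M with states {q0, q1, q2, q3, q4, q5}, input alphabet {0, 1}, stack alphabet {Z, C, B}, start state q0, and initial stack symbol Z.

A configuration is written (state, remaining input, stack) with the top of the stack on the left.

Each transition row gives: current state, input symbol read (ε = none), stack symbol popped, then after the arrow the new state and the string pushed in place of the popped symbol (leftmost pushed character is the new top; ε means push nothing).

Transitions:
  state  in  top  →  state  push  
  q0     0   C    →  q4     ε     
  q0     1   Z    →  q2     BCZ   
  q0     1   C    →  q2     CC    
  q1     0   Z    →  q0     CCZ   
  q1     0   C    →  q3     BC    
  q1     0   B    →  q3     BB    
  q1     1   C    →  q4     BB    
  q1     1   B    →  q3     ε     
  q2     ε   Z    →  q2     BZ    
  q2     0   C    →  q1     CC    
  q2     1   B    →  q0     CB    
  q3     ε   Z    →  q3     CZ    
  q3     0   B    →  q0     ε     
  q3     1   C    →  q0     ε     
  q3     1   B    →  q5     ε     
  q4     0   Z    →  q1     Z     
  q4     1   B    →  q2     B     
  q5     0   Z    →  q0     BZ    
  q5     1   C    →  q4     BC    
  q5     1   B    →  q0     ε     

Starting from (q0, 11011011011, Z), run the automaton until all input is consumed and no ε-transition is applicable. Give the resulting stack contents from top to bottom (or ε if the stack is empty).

CBCZ

(q0, 11011011011, Z)
  read 1, top Z: go to q2, push BCZ → (q2, 1011011011, BCZ)
  read 1, top B: go to q0, push CB → (q0, 011011011, CBCZ)
  read 0, top C: go to q4, push ε → (q4, 11011011, BCZ)
  read 1, top B: go to q2, push B → (q2, 1011011, BCZ)
  read 1, top B: go to q0, push CB → (q0, 011011, CBCZ)
  read 0, top C: go to q4, push ε → (q4, 11011, BCZ)
  read 1, top B: go to q2, push B → (q2, 1011, BCZ)
  read 1, top B: go to q0, push CB → (q0, 011, CBCZ)
  read 0, top C: go to q4, push ε → (q4, 11, BCZ)
  read 1, top B: go to q2, push B → (q2, 1, BCZ)
  read 1, top B: go to q0, push CB → (q0, ε, CBCZ)
All input consumed in state q0 with stack CBCZ.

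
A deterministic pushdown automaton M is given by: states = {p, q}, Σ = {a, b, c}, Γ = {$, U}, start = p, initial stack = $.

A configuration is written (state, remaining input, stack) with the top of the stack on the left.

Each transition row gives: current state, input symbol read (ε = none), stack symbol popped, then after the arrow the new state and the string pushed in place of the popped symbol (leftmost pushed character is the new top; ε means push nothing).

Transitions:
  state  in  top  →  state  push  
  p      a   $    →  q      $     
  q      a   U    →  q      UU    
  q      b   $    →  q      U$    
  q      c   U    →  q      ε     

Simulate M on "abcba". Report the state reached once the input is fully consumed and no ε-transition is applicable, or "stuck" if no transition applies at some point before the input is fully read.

(p, abcba, $)
  read a, top $: go to q, push $ → (q, bcba, $)
  read b, top $: go to q, push U$ → (q, cba, U$)
  read c, top U: go to q, push ε → (q, ba, $)
  read b, top $: go to q, push U$ → (q, a, U$)
  read a, top U: go to q, push UU → (q, ε, UU$)
All input consumed; M is in state q.

q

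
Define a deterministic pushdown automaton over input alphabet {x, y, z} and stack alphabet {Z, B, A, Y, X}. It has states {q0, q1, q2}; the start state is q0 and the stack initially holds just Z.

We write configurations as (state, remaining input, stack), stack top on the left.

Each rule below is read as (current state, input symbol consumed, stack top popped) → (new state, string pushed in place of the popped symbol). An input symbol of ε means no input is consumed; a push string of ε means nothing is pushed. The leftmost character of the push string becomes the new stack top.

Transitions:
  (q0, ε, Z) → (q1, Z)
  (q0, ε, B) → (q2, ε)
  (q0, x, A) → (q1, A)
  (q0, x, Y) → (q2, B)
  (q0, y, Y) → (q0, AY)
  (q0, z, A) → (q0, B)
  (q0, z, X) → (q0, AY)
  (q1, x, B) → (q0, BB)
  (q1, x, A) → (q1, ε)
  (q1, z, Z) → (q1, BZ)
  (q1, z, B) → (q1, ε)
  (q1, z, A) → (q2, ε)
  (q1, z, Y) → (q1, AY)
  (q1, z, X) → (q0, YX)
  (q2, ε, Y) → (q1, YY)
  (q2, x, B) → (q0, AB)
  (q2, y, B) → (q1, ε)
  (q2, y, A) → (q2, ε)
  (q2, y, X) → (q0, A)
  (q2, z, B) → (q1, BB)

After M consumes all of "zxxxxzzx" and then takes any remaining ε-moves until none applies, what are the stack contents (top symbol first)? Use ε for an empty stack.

BZ

(q0, zxxxxzzx, Z)
  ε-move, top Z: go to q1, push Z → (q1, zxxxxzzx, Z)
  read z, top Z: go to q1, push BZ → (q1, xxxxzzx, BZ)
  read x, top B: go to q0, push BB → (q0, xxxzzx, BBZ)
  ε-move, top B: go to q2, push ε → (q2, xxxzzx, BZ)
  read x, top B: go to q0, push AB → (q0, xxzzx, ABZ)
  read x, top A: go to q1, push A → (q1, xzzx, ABZ)
  read x, top A: go to q1, push ε → (q1, zzx, BZ)
  read z, top B: go to q1, push ε → (q1, zx, Z)
  read z, top Z: go to q1, push BZ → (q1, x, BZ)
  read x, top B: go to q0, push BB → (q0, ε, BBZ)
  ε-move, top B: go to q2, push ε → (q2, ε, BZ)
All input consumed in state q2 with stack BZ.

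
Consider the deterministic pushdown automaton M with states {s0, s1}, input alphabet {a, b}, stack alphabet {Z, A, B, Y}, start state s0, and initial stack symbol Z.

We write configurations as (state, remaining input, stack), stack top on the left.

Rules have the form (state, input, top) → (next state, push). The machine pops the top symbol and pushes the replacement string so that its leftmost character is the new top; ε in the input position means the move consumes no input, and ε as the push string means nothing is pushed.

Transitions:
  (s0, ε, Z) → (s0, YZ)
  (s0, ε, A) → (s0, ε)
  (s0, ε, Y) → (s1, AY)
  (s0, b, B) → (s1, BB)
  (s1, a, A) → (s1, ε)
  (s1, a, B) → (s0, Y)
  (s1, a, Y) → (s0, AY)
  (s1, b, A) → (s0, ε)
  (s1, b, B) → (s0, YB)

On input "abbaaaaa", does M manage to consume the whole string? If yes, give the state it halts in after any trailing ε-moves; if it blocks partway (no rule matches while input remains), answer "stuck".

(s0, abbaaaaa, Z)
  ε-move, top Z: go to s0, push YZ → (s0, abbaaaaa, YZ)
  ε-move, top Y: go to s1, push AY → (s1, abbaaaaa, AYZ)
  read a, top A: go to s1, push ε → (s1, bbaaaaa, YZ)
No transition for (s1, b, top Y); M blocks with input bbaaaaa remaining.

stuck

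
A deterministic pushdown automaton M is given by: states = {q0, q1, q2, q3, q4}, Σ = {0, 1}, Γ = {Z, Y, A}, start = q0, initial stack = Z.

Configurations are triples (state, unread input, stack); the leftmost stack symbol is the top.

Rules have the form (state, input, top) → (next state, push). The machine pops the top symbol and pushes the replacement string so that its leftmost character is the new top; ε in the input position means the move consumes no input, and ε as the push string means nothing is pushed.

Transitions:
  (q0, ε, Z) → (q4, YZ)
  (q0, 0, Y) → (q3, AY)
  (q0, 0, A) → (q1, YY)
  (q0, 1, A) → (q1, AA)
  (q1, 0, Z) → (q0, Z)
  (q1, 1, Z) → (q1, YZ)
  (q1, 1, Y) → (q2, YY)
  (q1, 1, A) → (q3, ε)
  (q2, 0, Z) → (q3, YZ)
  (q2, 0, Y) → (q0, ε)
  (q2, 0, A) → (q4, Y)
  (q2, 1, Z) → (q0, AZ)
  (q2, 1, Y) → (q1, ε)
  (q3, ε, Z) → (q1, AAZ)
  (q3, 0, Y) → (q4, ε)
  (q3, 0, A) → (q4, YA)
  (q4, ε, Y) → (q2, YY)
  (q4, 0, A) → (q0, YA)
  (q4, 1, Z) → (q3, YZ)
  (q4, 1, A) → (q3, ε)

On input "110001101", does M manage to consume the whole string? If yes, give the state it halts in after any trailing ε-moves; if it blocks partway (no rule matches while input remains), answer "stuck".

stuck

(q0, 110001101, Z) ⊢ (q4, 110001101, YZ) ⊢ (q2, 110001101, YYZ) ⊢ (q1, 10001101, YZ) ⊢ (q2, 0001101, YYZ) ⊢ (q0, 001101, YZ) ⊢ (q3, 01101, AYZ) ⊢ (q4, 1101, YAYZ) ⊢ (q2, 1101, YYAYZ) ⊢ (q1, 101, YAYZ) ⊢ (q2, 01, YYAYZ) ⊢ (q0, 1, YAYZ)
No transition for (q0, 1, top Y); M blocks with input 1 remaining.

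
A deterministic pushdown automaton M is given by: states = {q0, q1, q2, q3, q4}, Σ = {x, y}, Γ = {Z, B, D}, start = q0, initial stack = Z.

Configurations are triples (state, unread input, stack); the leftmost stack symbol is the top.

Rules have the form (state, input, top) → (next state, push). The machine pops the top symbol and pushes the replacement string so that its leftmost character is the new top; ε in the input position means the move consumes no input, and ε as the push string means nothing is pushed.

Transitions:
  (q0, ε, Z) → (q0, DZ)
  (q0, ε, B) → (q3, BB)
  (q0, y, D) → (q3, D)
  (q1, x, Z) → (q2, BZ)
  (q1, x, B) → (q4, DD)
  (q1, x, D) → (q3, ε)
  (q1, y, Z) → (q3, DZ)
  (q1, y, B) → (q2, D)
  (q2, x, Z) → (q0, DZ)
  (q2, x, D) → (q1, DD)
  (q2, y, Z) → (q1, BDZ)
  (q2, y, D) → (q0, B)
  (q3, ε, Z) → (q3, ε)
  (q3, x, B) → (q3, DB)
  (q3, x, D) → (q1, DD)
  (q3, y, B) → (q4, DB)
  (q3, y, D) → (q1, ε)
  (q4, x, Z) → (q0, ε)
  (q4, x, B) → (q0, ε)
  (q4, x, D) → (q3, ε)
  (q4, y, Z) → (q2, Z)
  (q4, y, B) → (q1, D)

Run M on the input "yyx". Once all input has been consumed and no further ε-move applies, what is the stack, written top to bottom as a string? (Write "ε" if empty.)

(q0, yyx, Z)
  ε-move, top Z: go to q0, push DZ → (q0, yyx, DZ)
  read y, top D: go to q3, push D → (q3, yx, DZ)
  read y, top D: go to q1, push ε → (q1, x, Z)
  read x, top Z: go to q2, push BZ → (q2, ε, BZ)
All input consumed in state q2 with stack BZ.

BZ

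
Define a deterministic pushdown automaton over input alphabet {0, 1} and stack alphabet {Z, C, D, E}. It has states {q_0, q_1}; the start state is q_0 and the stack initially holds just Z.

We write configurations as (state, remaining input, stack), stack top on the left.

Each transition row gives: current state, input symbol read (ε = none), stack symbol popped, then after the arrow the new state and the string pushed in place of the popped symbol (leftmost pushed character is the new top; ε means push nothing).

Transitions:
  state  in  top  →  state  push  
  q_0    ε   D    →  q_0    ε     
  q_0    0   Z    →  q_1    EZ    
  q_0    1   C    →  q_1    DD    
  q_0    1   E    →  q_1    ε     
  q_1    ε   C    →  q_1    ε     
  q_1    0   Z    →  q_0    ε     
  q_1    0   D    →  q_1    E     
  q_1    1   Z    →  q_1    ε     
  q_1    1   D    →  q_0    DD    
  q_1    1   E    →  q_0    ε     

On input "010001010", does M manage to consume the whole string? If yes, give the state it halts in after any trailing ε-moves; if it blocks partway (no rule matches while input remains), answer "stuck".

(q_0, 010001010, Z)
  read 0, top Z: go to q_1, push EZ → (q_1, 10001010, EZ)
  read 1, top E: go to q_0, push ε → (q_0, 0001010, Z)
  read 0, top Z: go to q_1, push EZ → (q_1, 001010, EZ)
No transition for (q_1, 0, top E); M blocks with input 001010 remaining.

stuck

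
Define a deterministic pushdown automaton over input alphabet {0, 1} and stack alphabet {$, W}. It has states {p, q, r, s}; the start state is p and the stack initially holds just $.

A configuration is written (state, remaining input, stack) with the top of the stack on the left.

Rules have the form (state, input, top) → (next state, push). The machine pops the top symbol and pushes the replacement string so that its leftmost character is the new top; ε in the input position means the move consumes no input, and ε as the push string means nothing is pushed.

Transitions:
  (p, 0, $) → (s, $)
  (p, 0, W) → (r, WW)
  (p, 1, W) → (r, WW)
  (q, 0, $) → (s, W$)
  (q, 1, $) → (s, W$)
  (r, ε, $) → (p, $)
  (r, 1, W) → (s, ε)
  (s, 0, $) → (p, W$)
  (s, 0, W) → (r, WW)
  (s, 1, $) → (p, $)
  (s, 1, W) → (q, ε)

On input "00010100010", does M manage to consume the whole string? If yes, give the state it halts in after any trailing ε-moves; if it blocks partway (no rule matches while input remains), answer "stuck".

(p, 00010100010, $)
  read 0, top $: go to s, push $ → (s, 0010100010, $)
  read 0, top $: go to p, push W$ → (p, 010100010, W$)
  read 0, top W: go to r, push WW → (r, 10100010, WW$)
  read 1, top W: go to s, push ε → (s, 0100010, W$)
  read 0, top W: go to r, push WW → (r, 100010, WW$)
  read 1, top W: go to s, push ε → (s, 00010, W$)
  read 0, top W: go to r, push WW → (r, 0010, WW$)
No transition for (r, 0, top W); M blocks with input 0010 remaining.

stuck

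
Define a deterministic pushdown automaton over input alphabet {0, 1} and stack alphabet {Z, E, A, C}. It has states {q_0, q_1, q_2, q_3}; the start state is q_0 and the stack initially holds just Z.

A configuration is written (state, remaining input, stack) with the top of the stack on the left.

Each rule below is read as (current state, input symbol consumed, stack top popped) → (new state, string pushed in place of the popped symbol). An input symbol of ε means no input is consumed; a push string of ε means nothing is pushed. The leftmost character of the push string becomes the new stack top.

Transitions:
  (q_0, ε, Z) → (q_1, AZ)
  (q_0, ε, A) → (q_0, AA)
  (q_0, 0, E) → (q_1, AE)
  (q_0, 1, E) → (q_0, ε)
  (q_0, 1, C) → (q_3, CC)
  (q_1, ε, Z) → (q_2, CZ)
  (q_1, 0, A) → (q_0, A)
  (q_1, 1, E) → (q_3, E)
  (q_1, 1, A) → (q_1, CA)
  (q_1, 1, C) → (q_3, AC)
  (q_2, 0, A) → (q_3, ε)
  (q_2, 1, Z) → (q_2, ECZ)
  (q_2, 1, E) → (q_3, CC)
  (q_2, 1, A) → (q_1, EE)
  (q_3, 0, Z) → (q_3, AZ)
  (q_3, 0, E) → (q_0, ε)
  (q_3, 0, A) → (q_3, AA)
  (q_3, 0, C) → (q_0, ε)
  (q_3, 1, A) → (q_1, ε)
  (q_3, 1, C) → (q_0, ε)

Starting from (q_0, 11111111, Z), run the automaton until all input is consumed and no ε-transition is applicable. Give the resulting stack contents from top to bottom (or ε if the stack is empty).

(q_0, 11111111, Z) ⊢ (q_1, 11111111, AZ) ⊢ (q_1, 1111111, CAZ) ⊢ (q_3, 111111, ACAZ) ⊢ (q_1, 11111, CAZ) ⊢ (q_3, 1111, ACAZ) ⊢ (q_1, 111, CAZ) ⊢ (q_3, 11, ACAZ) ⊢ (q_1, 1, CAZ) ⊢ (q_3, ε, ACAZ)
All input consumed in state q_3 with stack ACAZ.

ACAZ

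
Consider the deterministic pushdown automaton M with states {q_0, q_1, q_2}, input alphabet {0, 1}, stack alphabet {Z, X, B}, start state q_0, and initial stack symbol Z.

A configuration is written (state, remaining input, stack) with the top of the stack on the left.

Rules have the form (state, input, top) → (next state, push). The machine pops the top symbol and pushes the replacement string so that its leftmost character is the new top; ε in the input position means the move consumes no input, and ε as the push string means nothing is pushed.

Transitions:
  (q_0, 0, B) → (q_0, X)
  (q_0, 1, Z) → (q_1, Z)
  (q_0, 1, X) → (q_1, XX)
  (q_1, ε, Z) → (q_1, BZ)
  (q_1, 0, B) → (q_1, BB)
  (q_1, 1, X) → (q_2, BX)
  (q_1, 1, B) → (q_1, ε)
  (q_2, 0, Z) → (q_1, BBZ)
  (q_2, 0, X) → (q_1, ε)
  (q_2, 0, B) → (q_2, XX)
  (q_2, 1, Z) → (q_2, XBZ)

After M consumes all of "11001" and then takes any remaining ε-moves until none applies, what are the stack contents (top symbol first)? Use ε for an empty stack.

(q_0, 11001, Z) ⊢ (q_1, 1001, Z) ⊢ (q_1, 1001, BZ) ⊢ (q_1, 001, Z) ⊢ (q_1, 001, BZ) ⊢ (q_1, 01, BBZ) ⊢ (q_1, 1, BBBZ) ⊢ (q_1, ε, BBZ)
All input consumed in state q_1 with stack BBZ.

BBZ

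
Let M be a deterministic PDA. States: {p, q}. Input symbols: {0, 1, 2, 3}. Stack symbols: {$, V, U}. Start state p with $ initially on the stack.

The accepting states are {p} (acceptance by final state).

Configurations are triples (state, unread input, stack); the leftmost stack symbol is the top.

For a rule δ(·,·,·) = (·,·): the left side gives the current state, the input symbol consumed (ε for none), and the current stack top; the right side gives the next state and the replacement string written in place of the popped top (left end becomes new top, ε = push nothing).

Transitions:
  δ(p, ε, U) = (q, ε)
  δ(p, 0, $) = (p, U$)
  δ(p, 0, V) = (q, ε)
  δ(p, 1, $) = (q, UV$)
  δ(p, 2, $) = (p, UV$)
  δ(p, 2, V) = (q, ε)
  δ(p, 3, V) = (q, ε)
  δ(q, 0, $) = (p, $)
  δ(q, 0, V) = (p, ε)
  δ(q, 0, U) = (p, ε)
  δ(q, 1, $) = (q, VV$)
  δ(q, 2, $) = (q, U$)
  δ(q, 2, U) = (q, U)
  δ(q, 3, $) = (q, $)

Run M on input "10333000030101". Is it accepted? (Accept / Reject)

(p, 10333000030101, $)
  read 1, top $: go to q, push UV$ → (q, 0333000030101, UV$)
  read 0, top U: go to p, push ε → (p, 333000030101, V$)
  read 3, top V: go to q, push ε → (q, 33000030101, $)
  read 3, top $: go to q, push $ → (q, 3000030101, $)
  read 3, top $: go to q, push $ → (q, 000030101, $)
  read 0, top $: go to p, push $ → (p, 00030101, $)
  read 0, top $: go to p, push U$ → (p, 0030101, U$)
  ε-move, top U: go to q, push ε → (q, 0030101, $)
  read 0, top $: go to p, push $ → (p, 030101, $)
  read 0, top $: go to p, push U$ → (p, 30101, U$)
  ε-move, top U: go to q, push ε → (q, 30101, $)
  read 3, top $: go to q, push $ → (q, 0101, $)
  read 0, top $: go to p, push $ → (p, 101, $)
  read 1, top $: go to q, push UV$ → (q, 01, UV$)
  read 0, top U: go to p, push ε → (p, 1, V$)
No transition applies at (p, 1, V$); input not fully consumed.

Reject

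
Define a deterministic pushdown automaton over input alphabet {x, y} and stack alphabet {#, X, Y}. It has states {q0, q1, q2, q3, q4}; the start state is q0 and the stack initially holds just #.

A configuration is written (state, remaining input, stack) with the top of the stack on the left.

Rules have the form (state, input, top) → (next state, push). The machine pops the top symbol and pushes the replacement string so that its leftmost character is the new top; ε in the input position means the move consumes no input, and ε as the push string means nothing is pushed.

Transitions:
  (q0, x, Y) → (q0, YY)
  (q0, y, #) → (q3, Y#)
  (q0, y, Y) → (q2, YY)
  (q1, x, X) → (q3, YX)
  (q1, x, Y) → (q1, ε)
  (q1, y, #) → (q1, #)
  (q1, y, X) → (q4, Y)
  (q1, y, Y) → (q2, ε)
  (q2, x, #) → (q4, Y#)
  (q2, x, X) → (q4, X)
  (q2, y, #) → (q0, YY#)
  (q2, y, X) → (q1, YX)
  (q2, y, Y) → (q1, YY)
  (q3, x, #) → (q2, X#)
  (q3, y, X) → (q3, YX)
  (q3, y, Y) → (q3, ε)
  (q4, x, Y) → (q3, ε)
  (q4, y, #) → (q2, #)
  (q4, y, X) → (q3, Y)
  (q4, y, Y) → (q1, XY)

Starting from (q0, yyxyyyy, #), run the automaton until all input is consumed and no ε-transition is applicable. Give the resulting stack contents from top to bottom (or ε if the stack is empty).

(q0, yyxyyyy, #) ⊢ (q3, yxyyyy, Y#) ⊢ (q3, xyyyy, #) ⊢ (q2, yyyy, X#) ⊢ (q1, yyy, YX#) ⊢ (q2, yy, X#) ⊢ (q1, y, YX#) ⊢ (q2, ε, X#)
All input consumed in state q2 with stack X#.

X#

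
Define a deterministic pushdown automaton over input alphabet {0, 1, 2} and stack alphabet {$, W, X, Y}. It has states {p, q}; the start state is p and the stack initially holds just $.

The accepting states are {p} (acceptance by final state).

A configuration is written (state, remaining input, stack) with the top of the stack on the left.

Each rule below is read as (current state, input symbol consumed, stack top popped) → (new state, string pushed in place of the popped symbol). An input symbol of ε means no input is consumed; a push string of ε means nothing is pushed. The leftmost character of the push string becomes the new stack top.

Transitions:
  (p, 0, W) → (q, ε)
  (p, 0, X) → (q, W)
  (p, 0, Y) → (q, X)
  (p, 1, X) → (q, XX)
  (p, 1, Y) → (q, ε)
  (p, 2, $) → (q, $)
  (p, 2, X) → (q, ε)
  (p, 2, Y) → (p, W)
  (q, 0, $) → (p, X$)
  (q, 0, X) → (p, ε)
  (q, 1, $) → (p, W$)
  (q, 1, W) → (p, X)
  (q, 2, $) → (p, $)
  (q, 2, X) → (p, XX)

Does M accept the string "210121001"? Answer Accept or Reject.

Reject

(p, 210121001, $)
  read 2, top $: go to q, push $ → (q, 10121001, $)
  read 1, top $: go to p, push W$ → (p, 0121001, W$)
  read 0, top W: go to q, push ε → (q, 121001, $)
  read 1, top $: go to p, push W$ → (p, 21001, W$)
No transition applies at (p, 21001, W$); input not fully consumed.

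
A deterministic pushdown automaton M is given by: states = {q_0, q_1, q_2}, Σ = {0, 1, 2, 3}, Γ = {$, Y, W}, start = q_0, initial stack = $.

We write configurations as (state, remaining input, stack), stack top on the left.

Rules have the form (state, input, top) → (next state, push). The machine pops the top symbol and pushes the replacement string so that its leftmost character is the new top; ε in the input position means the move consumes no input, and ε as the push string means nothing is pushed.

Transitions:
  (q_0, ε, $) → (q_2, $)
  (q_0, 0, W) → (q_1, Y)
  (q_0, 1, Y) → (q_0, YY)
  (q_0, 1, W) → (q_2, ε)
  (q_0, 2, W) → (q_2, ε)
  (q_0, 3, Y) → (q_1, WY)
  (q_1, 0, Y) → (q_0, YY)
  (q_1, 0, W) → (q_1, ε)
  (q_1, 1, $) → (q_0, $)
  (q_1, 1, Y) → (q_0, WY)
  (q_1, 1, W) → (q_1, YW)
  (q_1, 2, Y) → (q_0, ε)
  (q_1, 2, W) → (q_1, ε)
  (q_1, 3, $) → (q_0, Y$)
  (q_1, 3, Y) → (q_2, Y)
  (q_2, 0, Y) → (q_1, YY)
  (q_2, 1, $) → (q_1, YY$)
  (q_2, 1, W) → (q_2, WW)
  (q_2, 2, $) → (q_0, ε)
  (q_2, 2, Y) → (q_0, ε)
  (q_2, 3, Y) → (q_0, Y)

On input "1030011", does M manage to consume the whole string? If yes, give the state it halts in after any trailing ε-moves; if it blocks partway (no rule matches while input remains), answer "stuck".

q_0

(q_0, 1030011, $) ⊢ (q_2, 1030011, $) ⊢ (q_1, 030011, YY$) ⊢ (q_0, 30011, YYY$) ⊢ (q_1, 0011, WYYY$) ⊢ (q_1, 011, YYY$) ⊢ (q_0, 11, YYYY$) ⊢ (q_0, 1, YYYYY$) ⊢ (q_0, ε, YYYYYY$)
All input consumed; M is in state q_0.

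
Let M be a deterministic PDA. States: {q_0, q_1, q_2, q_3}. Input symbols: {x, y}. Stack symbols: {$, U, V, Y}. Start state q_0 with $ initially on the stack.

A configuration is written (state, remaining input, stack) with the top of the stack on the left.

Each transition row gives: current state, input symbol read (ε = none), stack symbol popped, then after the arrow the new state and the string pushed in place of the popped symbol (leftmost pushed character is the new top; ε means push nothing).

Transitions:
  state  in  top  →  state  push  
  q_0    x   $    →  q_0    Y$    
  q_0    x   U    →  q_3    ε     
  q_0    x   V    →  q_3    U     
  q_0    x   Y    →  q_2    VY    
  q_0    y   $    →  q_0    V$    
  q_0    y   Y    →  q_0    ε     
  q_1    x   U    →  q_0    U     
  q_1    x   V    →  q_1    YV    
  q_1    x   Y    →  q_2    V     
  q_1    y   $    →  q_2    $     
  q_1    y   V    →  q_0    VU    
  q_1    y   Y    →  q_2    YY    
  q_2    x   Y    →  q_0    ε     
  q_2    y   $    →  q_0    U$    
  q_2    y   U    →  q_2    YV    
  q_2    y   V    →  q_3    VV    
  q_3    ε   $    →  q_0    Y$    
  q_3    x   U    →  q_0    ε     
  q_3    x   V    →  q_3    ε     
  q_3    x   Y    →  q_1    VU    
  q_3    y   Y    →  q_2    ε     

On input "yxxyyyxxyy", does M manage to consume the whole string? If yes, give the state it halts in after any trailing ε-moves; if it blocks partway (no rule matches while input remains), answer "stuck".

stuck

(q_0, yxxyyyxxyy, $) ⊢ (q_0, xxyyyxxyy, V$) ⊢ (q_3, xyyyxxyy, U$) ⊢ (q_0, yyyxxyy, $) ⊢ (q_0, yyxxyy, V$)
No transition for (q_0, y, top V); M blocks with input yyxxyy remaining.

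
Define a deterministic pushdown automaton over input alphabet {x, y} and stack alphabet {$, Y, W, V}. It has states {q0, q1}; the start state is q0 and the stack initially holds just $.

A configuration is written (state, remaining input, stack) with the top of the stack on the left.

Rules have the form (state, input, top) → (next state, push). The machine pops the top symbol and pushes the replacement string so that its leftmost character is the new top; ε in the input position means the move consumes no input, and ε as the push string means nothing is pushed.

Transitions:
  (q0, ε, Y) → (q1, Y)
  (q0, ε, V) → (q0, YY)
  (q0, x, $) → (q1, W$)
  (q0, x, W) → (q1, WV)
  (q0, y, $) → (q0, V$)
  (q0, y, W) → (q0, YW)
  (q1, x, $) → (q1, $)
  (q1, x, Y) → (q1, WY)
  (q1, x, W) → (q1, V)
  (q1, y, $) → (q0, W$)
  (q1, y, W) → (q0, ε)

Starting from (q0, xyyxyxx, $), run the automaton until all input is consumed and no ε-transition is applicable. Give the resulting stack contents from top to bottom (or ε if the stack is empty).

VYY$

(q0, xyyxyxx, $)
  read x, top $: go to q1, push W$ → (q1, yyxyxx, W$)
  read y, top W: go to q0, push ε → (q0, yxyxx, $)
  read y, top $: go to q0, push V$ → (q0, xyxx, V$)
  ε-move, top V: go to q0, push YY → (q0, xyxx, YY$)
  ε-move, top Y: go to q1, push Y → (q1, xyxx, YY$)
  read x, top Y: go to q1, push WY → (q1, yxx, WYY$)
  read y, top W: go to q0, push ε → (q0, xx, YY$)
  ε-move, top Y: go to q1, push Y → (q1, xx, YY$)
  read x, top Y: go to q1, push WY → (q1, x, WYY$)
  read x, top W: go to q1, push V → (q1, ε, VYY$)
All input consumed in state q1 with stack VYY$.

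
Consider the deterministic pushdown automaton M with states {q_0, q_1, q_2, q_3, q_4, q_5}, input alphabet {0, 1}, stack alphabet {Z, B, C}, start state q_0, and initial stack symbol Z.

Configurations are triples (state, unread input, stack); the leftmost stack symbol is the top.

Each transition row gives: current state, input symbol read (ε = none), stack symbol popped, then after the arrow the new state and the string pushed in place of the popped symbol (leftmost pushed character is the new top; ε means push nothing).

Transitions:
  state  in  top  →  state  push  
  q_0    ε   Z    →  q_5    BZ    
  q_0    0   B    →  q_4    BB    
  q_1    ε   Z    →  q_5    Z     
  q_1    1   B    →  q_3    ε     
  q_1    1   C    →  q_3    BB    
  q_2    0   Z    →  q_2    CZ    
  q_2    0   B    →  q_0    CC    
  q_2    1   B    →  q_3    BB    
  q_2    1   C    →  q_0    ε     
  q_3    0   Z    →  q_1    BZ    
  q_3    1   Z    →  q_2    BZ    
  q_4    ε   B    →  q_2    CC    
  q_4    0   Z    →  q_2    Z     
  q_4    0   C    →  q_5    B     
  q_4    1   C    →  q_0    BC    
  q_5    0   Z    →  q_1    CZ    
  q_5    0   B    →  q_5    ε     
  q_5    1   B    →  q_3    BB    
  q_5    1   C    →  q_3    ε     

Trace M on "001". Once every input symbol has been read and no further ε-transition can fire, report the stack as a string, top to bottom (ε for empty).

BBZ

(q_0, 001, Z) ⊢ (q_5, 001, BZ) ⊢ (q_5, 01, Z) ⊢ (q_1, 1, CZ) ⊢ (q_3, ε, BBZ)
All input consumed in state q_3 with stack BBZ.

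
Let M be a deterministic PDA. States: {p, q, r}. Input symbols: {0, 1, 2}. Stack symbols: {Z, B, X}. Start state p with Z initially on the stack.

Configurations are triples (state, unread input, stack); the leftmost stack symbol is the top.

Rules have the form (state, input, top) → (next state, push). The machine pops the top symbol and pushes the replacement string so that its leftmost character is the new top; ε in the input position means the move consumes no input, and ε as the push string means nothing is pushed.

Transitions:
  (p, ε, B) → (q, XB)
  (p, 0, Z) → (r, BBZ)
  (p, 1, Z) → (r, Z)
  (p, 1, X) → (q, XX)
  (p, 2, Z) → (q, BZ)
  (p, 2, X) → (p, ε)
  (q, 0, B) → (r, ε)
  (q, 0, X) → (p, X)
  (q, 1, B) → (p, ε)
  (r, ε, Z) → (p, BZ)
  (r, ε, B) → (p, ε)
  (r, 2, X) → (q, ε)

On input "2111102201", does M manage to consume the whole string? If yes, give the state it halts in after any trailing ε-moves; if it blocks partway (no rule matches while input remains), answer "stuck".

(p, 2111102201, Z)
  read 2, top Z: go to q, push BZ → (q, 111102201, BZ)
  read 1, top B: go to p, push ε → (p, 11102201, Z)
  read 1, top Z: go to r, push Z → (r, 1102201, Z)
  ε-move, top Z: go to p, push BZ → (p, 1102201, BZ)
  ε-move, top B: go to q, push XB → (q, 1102201, XBZ)
No transition for (q, 1, top X); M blocks with input 1102201 remaining.

stuck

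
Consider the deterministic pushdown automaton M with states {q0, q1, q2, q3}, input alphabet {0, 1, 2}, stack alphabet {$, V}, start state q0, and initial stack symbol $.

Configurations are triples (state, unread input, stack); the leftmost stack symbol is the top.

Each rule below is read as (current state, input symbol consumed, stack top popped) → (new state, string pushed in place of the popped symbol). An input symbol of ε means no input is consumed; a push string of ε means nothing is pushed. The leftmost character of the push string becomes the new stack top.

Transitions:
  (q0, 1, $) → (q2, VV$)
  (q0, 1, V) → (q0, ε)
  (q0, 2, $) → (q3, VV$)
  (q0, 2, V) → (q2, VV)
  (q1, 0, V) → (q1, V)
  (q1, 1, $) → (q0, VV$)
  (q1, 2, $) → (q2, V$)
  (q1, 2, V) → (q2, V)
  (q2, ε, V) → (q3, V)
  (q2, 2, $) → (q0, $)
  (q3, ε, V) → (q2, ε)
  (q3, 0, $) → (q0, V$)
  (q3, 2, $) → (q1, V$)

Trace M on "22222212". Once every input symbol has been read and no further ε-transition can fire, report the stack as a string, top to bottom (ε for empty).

$

(q0, 22222212, $) ⊢ (q3, 2222212, VV$) ⊢ (q2, 2222212, V$) ⊢ (q3, 2222212, V$) ⊢ (q2, 2222212, $) ⊢ (q0, 222212, $) ⊢ (q3, 22212, VV$) ⊢ (q2, 22212, V$) ⊢ (q3, 22212, V$) ⊢ (q2, 22212, $) ⊢ (q0, 2212, $) ⊢ (q3, 212, VV$) ⊢ (q2, 212, V$) ⊢ (q3, 212, V$) ⊢ (q2, 212, $) ⊢ (q0, 12, $) ⊢ (q2, 2, VV$) ⊢ (q3, 2, VV$) ⊢ (q2, 2, V$) ⊢ (q3, 2, V$) ⊢ (q2, 2, $) ⊢ (q0, ε, $)
All input consumed in state q0 with stack $.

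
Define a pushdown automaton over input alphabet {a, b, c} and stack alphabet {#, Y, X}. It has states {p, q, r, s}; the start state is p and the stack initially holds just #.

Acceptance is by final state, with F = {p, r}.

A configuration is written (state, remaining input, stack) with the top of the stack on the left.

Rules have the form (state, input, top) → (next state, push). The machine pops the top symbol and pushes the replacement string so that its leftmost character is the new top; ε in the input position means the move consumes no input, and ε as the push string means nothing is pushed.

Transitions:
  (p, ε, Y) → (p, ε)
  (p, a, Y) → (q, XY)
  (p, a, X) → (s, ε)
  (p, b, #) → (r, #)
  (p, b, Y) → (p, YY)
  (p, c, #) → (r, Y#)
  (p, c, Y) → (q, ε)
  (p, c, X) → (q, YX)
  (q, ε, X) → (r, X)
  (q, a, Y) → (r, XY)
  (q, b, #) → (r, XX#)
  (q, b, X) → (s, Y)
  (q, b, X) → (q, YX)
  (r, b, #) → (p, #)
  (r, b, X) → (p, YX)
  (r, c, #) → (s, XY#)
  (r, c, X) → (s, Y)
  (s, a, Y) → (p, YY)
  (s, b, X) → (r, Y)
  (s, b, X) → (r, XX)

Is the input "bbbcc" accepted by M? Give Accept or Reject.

No computation consumes all input and reaches a final state.

Reject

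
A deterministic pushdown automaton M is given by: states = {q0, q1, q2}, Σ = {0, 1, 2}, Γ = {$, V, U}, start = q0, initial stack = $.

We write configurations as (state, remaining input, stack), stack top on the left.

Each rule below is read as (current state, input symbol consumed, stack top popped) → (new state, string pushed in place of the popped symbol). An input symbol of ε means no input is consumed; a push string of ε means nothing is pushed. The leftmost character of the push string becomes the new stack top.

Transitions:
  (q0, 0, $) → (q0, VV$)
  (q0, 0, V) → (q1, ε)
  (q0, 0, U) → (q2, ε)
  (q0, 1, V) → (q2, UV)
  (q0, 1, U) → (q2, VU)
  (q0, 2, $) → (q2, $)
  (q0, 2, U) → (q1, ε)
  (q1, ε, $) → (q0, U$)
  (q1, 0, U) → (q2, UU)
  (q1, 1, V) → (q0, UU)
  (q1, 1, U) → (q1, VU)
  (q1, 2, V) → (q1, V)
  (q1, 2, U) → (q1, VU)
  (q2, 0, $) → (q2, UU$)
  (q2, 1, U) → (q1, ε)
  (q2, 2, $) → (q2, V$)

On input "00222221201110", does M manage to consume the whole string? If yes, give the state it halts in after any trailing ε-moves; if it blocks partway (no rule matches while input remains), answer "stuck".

q2

(q0, 00222221201110, $)
  read 0, top $: go to q0, push VV$ → (q0, 0222221201110, VV$)
  read 0, top V: go to q1, push ε → (q1, 222221201110, V$)
  read 2, top V: go to q1, push V → (q1, 22221201110, V$)
  read 2, top V: go to q1, push V → (q1, 2221201110, V$)
  read 2, top V: go to q1, push V → (q1, 221201110, V$)
  read 2, top V: go to q1, push V → (q1, 21201110, V$)
  read 2, top V: go to q1, push V → (q1, 1201110, V$)
  read 1, top V: go to q0, push UU → (q0, 201110, UU$)
  read 2, top U: go to q1, push ε → (q1, 01110, U$)
  read 0, top U: go to q2, push UU → (q2, 1110, UU$)
  read 1, top U: go to q1, push ε → (q1, 110, U$)
  read 1, top U: go to q1, push VU → (q1, 10, VU$)
  read 1, top V: go to q0, push UU → (q0, 0, UUU$)
  read 0, top U: go to q2, push ε → (q2, ε, UU$)
All input consumed; M is in state q2.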